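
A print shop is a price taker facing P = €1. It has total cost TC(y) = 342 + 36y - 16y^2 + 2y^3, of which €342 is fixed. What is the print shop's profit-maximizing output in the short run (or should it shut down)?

Strip out fixed cost: VC = 36y - 16y^2 + 2y^3. Then AVC = 36 - 16y + 2y^2 and MC = 36 - 32y + 6y^2.
The AVC parabola has its vertex at y = 16/4 = 4, where AVC = 36 - 16·4 + 2·4^2 = €4.
Since P = €1 < min AVC = €4, price fails to cover variable cost at any output.
Shutting down limits the loss to fixed cost, €342.

Shut down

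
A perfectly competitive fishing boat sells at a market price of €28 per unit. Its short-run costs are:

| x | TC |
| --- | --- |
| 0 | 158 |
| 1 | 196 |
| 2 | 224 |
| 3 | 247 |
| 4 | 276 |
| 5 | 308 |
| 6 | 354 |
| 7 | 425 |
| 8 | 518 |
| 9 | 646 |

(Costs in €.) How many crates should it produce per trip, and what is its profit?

x = 0 (shut down); profit = -€158

Profit at each row (π = 28x − TC): x=0: -158; x=1: -168; x=2: -168; x=3: -163; x=4: -164; x=5: -168; x=6: -186; x=7: -229; x=8: -294; x=9: -394.
Profit is highest at x = 0. Equivalently, the lowest AVC in the table is 118/4 ≈ €29.50 at x = 4, and P = €28 falls below it — price never covers variable cost, so the firm shuts down and loses only its fixed cost.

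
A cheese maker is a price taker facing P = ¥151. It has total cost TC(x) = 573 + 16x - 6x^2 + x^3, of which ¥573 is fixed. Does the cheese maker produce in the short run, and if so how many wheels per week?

Variable cost is VC = 16x - 6x^2 + x^3, so AVC = VC/x = 16 - 6x + x^2 and MC = dTC/dx = 16 - 12x + 3x^2.
The AVC parabola has its vertex at x = 6/2 = 3, where AVC = 16 - 6·3 + 3^2 = ¥7.
Since P = ¥151 ≥ min AVC = ¥7, price covers variable cost and the firm should produce.
Solving P = MC: -135 - 12x + 3x^2 = 0 ⇒ x = -5 or 9. On the upward-sloping branch, x* = 9.
Check: AVC at x = 9 is ¥43 ≤ P, so revenue covers variable cost.
Profit = P·x − TC = 151·9 − 960 = ¥399.

Produce at x = 9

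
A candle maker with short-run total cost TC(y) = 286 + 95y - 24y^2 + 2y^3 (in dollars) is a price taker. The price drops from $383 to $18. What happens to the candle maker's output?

Output falls from 12 to 0 (the firm shuts down)

MC = 95 - 48y + 6y^2; the shutdown threshold is min AVC = $23 (at y = 6).
At P = $383 ≥ min AVC, set P = MC on the rising branch: y = 12.
At P = $18 < min AVC = $23, price no longer covers variable cost at any output, so the firm shuts down: y = 0.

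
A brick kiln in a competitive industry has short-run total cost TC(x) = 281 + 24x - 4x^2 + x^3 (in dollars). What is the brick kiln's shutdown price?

The shutdown price is the minimum of AVC. VC = 24x - 4x^2 + x^3, so AVC = 24 - 4x + x^2.
dAVC/dx = -4 + 2x = 0 gives x = 2. min AVC = 24 - 4·2 + 2^2 = 20.
So the shutdown price is $20.

$20 per unit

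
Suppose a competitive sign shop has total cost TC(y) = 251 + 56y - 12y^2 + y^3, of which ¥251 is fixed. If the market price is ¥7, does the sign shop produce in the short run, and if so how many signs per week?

Shut down

Strip out fixed cost: VC = 56y - 12y^2 + y^3. Then AVC = 56 - 12y + y^2 and MC = 56 - 24y + 3y^2.
AVC hits its minimum where MC = AVC, at y = 6, giving min AVC = 56 - 12·6 + 6^2 = ¥20.
With P < min AVC (¥7 < ¥20), every unit sold adds to the loss.
Shutting down limits the loss to fixed cost, ¥251.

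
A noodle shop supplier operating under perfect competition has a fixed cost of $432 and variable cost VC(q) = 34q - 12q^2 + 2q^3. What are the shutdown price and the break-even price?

Shutdown price = $16; break-even price = $106

AVC = 34 - 12q + 2q^2; minimized at q = 3, giving min AVC = $16. That is the shutdown price.
ATC = 432/q + 34 - 12q + 2q^2. Setting dATC/dq = −432/q^2 − 12 + 4q = 0 gives q = 6 (since 4·6^3 − 12·6^2 = 432).
min ATC = 432/6 + 34 − 12·6 + 2·6^2 = $106. That is the break-even price.
Between these two prices the firm operates at a loss; above $106 it earns a profit.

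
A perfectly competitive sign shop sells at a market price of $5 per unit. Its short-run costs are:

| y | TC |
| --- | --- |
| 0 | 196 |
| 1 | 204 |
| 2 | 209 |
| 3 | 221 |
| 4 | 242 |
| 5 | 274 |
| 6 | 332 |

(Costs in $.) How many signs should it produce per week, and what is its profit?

y = 0 (shut down); profit = -$196

Compute π = P·y − TC at each output: y=0: -196; y=1: -199; y=2: -199; y=3: -206; y=4: -222; y=5: -249; y=6: -302.
Profit is highest at y = 0. Equivalently, the lowest AVC in the table is 13/2 ≈ $6.50 at y = 2, and P = $5 falls below it — price never covers variable cost, so the firm shuts down and loses only its fixed cost.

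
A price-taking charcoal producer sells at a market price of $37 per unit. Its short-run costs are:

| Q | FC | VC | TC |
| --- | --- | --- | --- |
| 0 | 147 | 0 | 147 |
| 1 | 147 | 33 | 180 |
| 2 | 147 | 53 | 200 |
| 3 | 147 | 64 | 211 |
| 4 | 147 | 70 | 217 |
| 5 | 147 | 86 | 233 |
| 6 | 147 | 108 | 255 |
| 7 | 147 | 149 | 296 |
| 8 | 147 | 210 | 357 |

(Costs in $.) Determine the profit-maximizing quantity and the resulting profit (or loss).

Compute π = P·Q − TC at each output: Q=0: -147; Q=1: -143; Q=2: -126; Q=3: -100; Q=4: -69; Q=5: -48; Q=6: -33; Q=7: -37; Q=8: -61.
Profit is maximized at Q = 6. AVC there is 108/6 = $18 ≤ P, so producing beats shutting down (which would give -$147).

Q = 6; profit = -$33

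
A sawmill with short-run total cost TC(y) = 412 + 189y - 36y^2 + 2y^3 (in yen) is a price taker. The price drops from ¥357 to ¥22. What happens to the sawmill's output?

Output falls from 14 to 0 (the firm shuts down)

MC = 189 - 72y + 6y^2; the shutdown threshold is min AVC = ¥27 (at y = 9).
At P = ¥357 ≥ min AVC, set P = MC on the rising branch: y = 14.
At P = ¥22 < min AVC = ¥27, price no longer covers variable cost at any output, so the firm shuts down: y = 0.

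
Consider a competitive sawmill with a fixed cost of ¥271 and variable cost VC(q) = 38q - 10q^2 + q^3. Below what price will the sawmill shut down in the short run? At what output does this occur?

Short-run supply begins at min AVC. From VC = 38q - 10q^2 + q^3, AVC = 38 - 10q + q^2.
dAVC/dq = -10 + 2q = 0 gives q = 5. min AVC = 38 - 10·5 + 5^2 = 13.
For P < ¥13 the firm produces nothing.

¥13 per unit, at q = 5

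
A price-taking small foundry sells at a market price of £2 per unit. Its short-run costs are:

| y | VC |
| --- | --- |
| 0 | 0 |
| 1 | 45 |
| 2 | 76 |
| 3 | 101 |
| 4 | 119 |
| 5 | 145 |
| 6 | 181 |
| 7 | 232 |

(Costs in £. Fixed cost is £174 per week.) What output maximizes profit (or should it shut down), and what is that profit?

y = 0 (shut down); profit = -£174

Profit at each row (π = 2y − TC): y=0: -174; y=1: -217; y=2: -246; y=3: -269; y=4: -285; y=5: -309; y=6: -343; y=7: -392.
Profit is highest at y = 0. Equivalently, the lowest AVC in the table is 145/5 ≈ £29 at y = 5, and P = £2 falls below it — price never covers variable cost, so the firm shuts down and loses only its fixed cost.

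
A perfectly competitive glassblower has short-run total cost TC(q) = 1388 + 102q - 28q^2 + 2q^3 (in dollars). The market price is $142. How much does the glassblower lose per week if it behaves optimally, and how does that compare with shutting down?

Profit = -$188 at q = 10

AVC = 102 - 28q + 2q^2 has its minimum $4 at q = 7; price $142 clears that bar, so the firm operates.
MC = 102 - 56q + 6q^2. Setting P = MC and taking the root on the rising branch gives q* = 10.
TR = 142·10 = 1420. TC = 1388 + 220 = 1608. Profit = 1420 − 1608 = -$188.
Shutting down would mean losing the fixed cost of $1388, so operating at a loss of $188 is better by $1200.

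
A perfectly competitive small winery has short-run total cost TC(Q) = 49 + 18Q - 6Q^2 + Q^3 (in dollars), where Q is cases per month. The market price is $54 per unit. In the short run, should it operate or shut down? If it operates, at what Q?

Strip out fixed cost: VC = 18Q - 6Q^2 + Q^3. Then AVC = 18 - 6Q + Q^2 and MC = 18 - 12Q + 3Q^2.
AVC is minimized where dAVC/dQ = -6 + 2Q = 0, at Q = 3; min AVC = 18 - 6·3 + 3^2 = $9.
Since P = $54 ≥ min AVC = $9, price covers variable cost and the firm should produce.
Solving P = MC: -36 - 12Q + 3Q^2 = 0 ⇒ Q = -2 or 6. On the upward-sloping branch, Q* = 6.
Check: AVC at Q = 6 is $18 ≤ P, so revenue covers variable cost.
Profit = P·Q − TC = 54·6 − 157 = $167.

Produce at Q = 6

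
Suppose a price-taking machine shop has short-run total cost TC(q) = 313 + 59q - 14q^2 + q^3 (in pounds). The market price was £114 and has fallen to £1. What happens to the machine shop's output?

MC = 59 - 28q + 3q^2; the shutdown threshold is min AVC = £10 (at q = 7).
At P = £114 ≥ min AVC, set P = MC on the rising branch: q = 11.
At P = £1 < min AVC = £10, price no longer covers variable cost at any output, so the firm shuts down: q = 0.

Output falls from 11 to 0 (the firm shuts down)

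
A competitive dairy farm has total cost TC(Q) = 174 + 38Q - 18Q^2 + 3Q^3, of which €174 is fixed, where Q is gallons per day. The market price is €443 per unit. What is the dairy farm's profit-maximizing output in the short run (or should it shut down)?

From TC, MC = TC'(Q) = 38 - 36Q + 9Q^2 and AVC = VC/Q = 38 - 18Q + 3Q^2.
AVC hits its minimum where MC = AVC, at Q = 3, giving min AVC = 38 - 18·3 + 3·3^2 = €11.
P = €443 exceeds min AVC = €11, so the firm stays open.
Solving P = MC: -405 - 36Q + 9Q^2 = 0 ⇒ Q = -5 or 9. On the upward-sloping branch, Q* = 9.
Check: AVC at Q = 9 is €119 ≤ P, so revenue covers variable cost.
Profit = P·Q − TC = 443·9 − 1245 = €2742.

Produce at Q = 9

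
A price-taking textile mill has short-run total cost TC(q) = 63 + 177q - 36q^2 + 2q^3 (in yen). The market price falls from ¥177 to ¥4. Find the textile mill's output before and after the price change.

MC = 177 - 72q + 6q^2; the shutdown threshold is min AVC = ¥15 (at q = 9).
At P = ¥177 ≥ min AVC, set P = MC on the rising branch: q = 12.
At P = ¥4 < min AVC = ¥15, price no longer covers variable cost at any output, so the firm shuts down: q = 0.

Output falls from 12 to 0 (the firm shuts down)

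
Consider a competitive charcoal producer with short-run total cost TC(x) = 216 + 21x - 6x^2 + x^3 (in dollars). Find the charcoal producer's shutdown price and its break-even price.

Shutdown price = min AVC. AVC = 21 - 6x + x^2, with vertex at x = 3 and minimum $12.
ATC = 216/x + 21 - 6x + x^2. Setting dATC/dx = −216/x^2 − 6 + 2x = 0 gives x = 6 (since 2·6^3 − 6·6^2 = 216).
min ATC = 216/6 + 21 − 6·6 + 6^2 = $57. That is the break-even price.
Between these two prices the firm operates at a loss; above $57 it earns a profit.

Shutdown price = $12; break-even price = $57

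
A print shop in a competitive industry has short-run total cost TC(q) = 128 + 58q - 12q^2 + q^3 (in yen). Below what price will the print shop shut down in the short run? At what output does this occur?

¥22 per unit, at q = 6

Short-run supply begins at min AVC. From VC = 58q - 12q^2 + q^3, AVC = 58 - 12q + q^2.
At the minimum of AVC, MC = AVC. MC = 58 - 24q + 3q^2; setting MC = AVC gives 2q^2 - 12q = 0, so q = 6. min AVC = 22.
The firm shuts down for any P below ¥22.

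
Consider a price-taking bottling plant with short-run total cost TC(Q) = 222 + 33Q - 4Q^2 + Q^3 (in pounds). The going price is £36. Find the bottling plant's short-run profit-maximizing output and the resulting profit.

Profit = -£204 at Q = 3

AVC = 33 - 4Q + Q^2; min AVC = £29 at Q = 2. Since P = £36 ≥ min AVC, the firm produces.
With MC = 33 - 8Q + 3Q^2, P = MC on the upward-sloping part at Q* = 3.
TR = 36·3 = 108. TC = 222 + 90 = 312. Profit = 108 − 312 = -£204.
By producing, the firm covers all variable cost plus £18 of fixed cost; shutting down would lose the full £222.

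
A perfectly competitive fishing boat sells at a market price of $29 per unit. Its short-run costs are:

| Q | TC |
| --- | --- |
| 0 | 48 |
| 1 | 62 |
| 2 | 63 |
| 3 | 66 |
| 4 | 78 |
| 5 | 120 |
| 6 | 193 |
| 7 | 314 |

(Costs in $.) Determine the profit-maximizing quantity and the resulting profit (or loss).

Tabulate TR − TC: Q=0: -48; Q=1: -33; Q=2: -5; Q=3: 21; Q=4: 38; Q=5: 25; Q=6: -19; Q=7: -111.
Profit is maximized at Q = 4. AVC there is 30/4 = $7.50 ≤ P, so producing beats shutting down (which would give -$48).

Q = 4; profit = $38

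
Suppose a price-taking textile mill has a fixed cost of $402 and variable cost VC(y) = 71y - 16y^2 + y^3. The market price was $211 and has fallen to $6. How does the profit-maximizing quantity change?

Output falls from 14 to 0 (the firm shuts down)

AVC = 71 - 16y + y^2, minimized at y = 8 where min AVC = $7. MC = 71 - 32y + 3y^2.
With P = $211 above the shutdown price, P = MC gives y = 14.
At P = $6 < min AVC = $7, price no longer covers variable cost at any output, so the firm shuts down: y = 0.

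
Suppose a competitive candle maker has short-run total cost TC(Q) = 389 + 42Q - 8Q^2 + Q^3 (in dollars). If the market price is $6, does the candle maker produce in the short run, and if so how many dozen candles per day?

Strip out fixed cost: VC = 42Q - 8Q^2 + Q^3. Then AVC = 42 - 8Q + Q^2 and MC = 42 - 16Q + 3Q^2.
AVC hits its minimum where MC = AVC, at Q = 4, giving min AVC = 42 - 8·4 + 4^2 = $26.
With P < min AVC ($6 < $26), every unit sold adds to the loss.
Best response: produce nothing and absorb the $389 fixed cost.

Shut down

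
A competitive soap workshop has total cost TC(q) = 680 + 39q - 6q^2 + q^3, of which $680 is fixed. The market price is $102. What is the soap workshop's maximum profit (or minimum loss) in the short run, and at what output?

AVC = 39 - 6q + q^2; min AVC = $30 at q = 3. Since P = $102 ≥ min AVC, the firm produces.
MC = 39 - 12q + 3q^2. Setting P = MC and taking the root on the rising branch gives q* = 7.
TR = 102·7 = 714. TC = 680 + 322 = 1002. Profit = 714 − 1002 = -$288.
That loss of $288 beats the $680 the firm would lose by shutting down; producing recovers $392 of fixed cost.

Profit = -$288 at q = 7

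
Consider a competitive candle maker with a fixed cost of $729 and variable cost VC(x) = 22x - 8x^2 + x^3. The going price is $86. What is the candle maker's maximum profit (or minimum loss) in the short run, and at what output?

AVC = 22 - 8x + x^2 has its minimum $6 at x = 4; price $86 clears that bar, so the firm operates.
MC = 22 - 16x + 3x^2. Setting P = MC and taking the root on the rising branch gives x* = 8.
TR = 86·8 = 688. TC = 729 + 176 = 905. Profit = 688 − 905 = -$217.
That loss of $217 beats the $729 the firm would lose by shutting down; producing recovers $512 of fixed cost.

Profit = -$217 at x = 8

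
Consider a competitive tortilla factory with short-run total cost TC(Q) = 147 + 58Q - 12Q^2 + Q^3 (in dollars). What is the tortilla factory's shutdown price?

The shutdown price is the minimum of AVC. VC = 58Q - 12Q^2 + Q^3, so AVC = 58 - 12Q + Q^2.
At the minimum of AVC, MC = AVC. MC = 58 - 24Q + 3Q^2; setting MC = AVC gives 2Q^2 - 12Q = 0, so Q = 6. min AVC = 22.
So the shutdown price is $22.

$22 per unit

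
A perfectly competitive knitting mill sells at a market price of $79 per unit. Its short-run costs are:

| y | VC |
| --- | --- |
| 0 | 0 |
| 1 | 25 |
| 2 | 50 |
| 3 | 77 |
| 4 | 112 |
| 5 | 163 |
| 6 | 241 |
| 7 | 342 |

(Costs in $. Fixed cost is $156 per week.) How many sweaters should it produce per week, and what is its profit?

Tabulate TR − TC: y=0: -156; y=1: -102; y=2: -48; y=3: 4; y=4: 48; y=5: 76; y=6: 77; y=7: 55.
Profit is maximized at y = 6. AVC there is 241/6 = $40.17 ≤ P, so producing beats shutting down (which would give -$156).

y = 6; profit = $77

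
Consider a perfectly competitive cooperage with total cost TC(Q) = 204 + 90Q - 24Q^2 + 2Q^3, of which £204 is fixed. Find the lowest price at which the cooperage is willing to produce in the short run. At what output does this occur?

£18 per unit, at Q = 6

Short-run supply begins at min AVC. From VC = 90Q - 24Q^2 + 2Q^3, AVC = 90 - 24Q + 2Q^2.
At the minimum of AVC, MC = AVC. MC = 90 - 48Q + 6Q^2; setting MC = AVC gives 4Q^2 - 24Q = 0, so Q = 6. min AVC = 18.
The firm shuts down for any P below £18.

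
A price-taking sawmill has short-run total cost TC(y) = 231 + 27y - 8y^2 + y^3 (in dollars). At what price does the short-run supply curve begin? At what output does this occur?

Short-run supply begins at min AVC. From VC = 27y - 8y^2 + y^3, AVC = 27 - 8y + y^2.
At the minimum of AVC, MC = AVC. MC = 27 - 16y + 3y^2; setting MC = AVC gives 2y^2 - 8y = 0, so y = 4. min AVC = 11.
For P < $11 the firm produces nothing.

$11 per unit, at y = 4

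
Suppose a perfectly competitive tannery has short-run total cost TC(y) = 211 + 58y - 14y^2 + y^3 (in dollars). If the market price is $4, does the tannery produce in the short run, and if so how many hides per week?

Shut down

From TC, MC = TC'(y) = 58 - 28y + 3y^2 and AVC = VC/y = 58 - 14y + y^2.
AVC hits its minimum where MC = AVC, at y = 7, giving min AVC = 58 - 14·7 + 7^2 = $9.
Since P = $4 < min AVC = $9, price fails to cover variable cost at any output.
Shutting down limits the loss to fixed cost, $211.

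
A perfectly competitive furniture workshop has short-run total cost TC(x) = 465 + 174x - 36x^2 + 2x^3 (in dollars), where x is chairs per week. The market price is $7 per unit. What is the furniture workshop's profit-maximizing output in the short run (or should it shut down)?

Shut down

Variable cost is VC = 174x - 36x^2 + 2x^3, so AVC = VC/x = 174 - 36x + 2x^2 and MC = dTC/dx = 174 - 72x + 6x^2.
AVC hits its minimum where MC = AVC, at x = 9, giving min AVC = 174 - 36·9 + 2·9^2 = $12.
With P < min AVC ($7 < $12), every unit sold adds to the loss.
The firm minimizes its loss by shutting down and losing only its fixed cost of $465.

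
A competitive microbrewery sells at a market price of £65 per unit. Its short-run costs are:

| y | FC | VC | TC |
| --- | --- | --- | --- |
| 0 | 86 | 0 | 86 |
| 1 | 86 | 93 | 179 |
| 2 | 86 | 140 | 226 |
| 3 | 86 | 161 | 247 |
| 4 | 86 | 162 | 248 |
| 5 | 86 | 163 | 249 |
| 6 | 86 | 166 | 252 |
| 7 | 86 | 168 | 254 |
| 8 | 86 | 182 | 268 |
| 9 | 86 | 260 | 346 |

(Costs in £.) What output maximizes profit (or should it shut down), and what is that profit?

y = 8; profit = £252

Tabulate TR − TC: y=0: -86; y=1: -114; y=2: -96; y=3: -52; y=4: 12; y=5: 76; y=6: 138; y=7: 201; y=8: 252; y=9: 239.
Profit is maximized at y = 8. AVC there is 182/8 = £22.75 ≤ P, so producing beats shutting down (which would give -£86).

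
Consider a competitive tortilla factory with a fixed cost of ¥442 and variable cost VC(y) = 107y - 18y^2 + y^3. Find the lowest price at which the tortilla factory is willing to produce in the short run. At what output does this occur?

Short-run supply begins at min AVC. From VC = 107y - 18y^2 + y^3, AVC = 107 - 18y + y^2.
dAVC/dy = -18 + 2y = 0 gives y = 9. min AVC = 107 - 18·9 + 9^2 = 26.
For P < ¥26 the firm produces nothing.

¥26 per unit, at y = 9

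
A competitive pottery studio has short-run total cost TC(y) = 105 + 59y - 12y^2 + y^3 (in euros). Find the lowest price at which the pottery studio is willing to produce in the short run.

The firm shuts down when price falls below the minimum of average variable cost. AVC = VC/y = 59 - 12y + y^2.
At the minimum of AVC, MC = AVC. MC = 59 - 24y + 3y^2; setting MC = AVC gives 2y^2 - 12y = 0, so y = 6. min AVC = 23.
So the shutdown price is €23.

€23 per unit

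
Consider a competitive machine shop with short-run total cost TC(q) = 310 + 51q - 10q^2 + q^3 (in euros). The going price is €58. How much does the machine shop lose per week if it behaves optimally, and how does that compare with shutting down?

Profit = -€114 at q = 7

AVC = 51 - 10q + q^2 has its minimum €26 at q = 5; price €58 clears that bar, so the firm operates.
MC = 51 - 20q + 3q^2. Setting P = MC and taking the root on the rising branch gives q* = 7.
TR = 58·7 = 406. TC = 310 + 210 = 520. Profit = 406 − 520 = -€114.
By producing, the firm covers all variable cost plus €196 of fixed cost; shutting down would lose the full €310.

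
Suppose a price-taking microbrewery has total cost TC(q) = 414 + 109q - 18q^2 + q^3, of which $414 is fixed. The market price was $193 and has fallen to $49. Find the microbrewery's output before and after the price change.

MC = 109 - 36q + 3q^2; the shutdown threshold is min AVC = $28 (at q = 9).
With P = $193 above the shutdown price, P = MC gives q = 14.
At P = $49 ≥ min AVC, set P = MC: q = 10. The firm stays open but cuts output.

Output falls from 14 to 10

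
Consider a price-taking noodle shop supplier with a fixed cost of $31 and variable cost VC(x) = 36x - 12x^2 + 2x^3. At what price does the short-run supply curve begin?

$18 per unit

Short-run supply begins at min AVC. From VC = 36x - 12x^2 + 2x^3, AVC = 36 - 12x + 2x^2.
At the minimum of AVC, MC = AVC. MC = 36 - 24x + 6x^2; setting MC = AVC gives 4x^2 - 12x = 0, so x = 3. min AVC = 18.
For P < $18 the firm produces nothing.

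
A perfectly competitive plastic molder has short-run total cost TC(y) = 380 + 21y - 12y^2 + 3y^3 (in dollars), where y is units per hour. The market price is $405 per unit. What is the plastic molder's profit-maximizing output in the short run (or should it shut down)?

Produce at y = 8

Strip out fixed cost: VC = 21y - 12y^2 + 3y^3. Then AVC = 21 - 12y + 3y^2 and MC = 21 - 24y + 9y^2.
AVC hits its minimum where MC = AVC, at y = 2, giving min AVC = 21 - 12·2 + 3·2^2 = $9.
Since P = $405 ≥ min AVC = $9, price covers variable cost and the firm should produce.
P = MC gives -384 - 24y + 9y^2 = 0, with roots -16/3 and 8. Take the larger (rising MC): y* = 8.
Check: AVC at y = 8 is $117 ≤ P, so revenue covers variable cost.
Profit = P·y − TC = 405·8 − 1316 = $1924.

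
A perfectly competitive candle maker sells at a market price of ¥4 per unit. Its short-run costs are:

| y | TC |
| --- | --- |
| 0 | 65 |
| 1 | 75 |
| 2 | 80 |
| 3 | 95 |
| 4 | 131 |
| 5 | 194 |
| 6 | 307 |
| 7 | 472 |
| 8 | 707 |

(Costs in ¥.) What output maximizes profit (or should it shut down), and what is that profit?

Profit at each row (π = 4y − TC): y=0: -65; y=1: -71; y=2: -72; y=3: -83; y=4: -115; y=5: -174; y=6: -283; y=7: -444; y=8: -675.
Profit is highest at y = 0. Equivalently, the lowest AVC in the table is 15/2 ≈ ¥7.50 at y = 2, and P = ¥4 falls below it — price never covers variable cost, so the firm shuts down and loses only its fixed cost.

y = 0 (shut down); profit = -¥65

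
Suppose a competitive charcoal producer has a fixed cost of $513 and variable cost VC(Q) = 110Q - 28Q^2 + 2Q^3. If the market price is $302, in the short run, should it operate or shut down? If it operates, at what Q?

Produce at Q = 12

From TC, MC = TC'(Q) = 110 - 56Q + 6Q^2 and AVC = VC/Q = 110 - 28Q + 2Q^2.
The AVC parabola has its vertex at Q = 28/4 = 7, where AVC = 110 - 28·7 + 2·7^2 = $12.
Because $302 ≥ $12, revenue can cover variable cost; the firm operates.
Set P = MC: 302 = 110 - 56Q + 6Q^2 → -192 - 56Q + 6Q^2 = 0. The roots are Q = -8/3 and Q = 12; the profit-maximizing output is on the rising part of MC, so Q* = 12.
Check: AVC at Q = 12 is $62 ≤ P, so revenue covers variable cost.
Profit = P·Q − TC = 302·12 − 1257 = $2367.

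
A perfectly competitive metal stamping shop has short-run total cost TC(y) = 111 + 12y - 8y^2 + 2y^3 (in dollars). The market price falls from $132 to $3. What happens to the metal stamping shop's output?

MC = 12 - 16y + 6y^2; the shutdown threshold is min AVC = $4 (at y = 2).
With P = $132 above the shutdown price, P = MC gives y = 6.
At P = $3 < min AVC = $4, price no longer covers variable cost at any output, so the firm shuts down: y = 0.

Output falls from 6 to 0 (the firm shuts down)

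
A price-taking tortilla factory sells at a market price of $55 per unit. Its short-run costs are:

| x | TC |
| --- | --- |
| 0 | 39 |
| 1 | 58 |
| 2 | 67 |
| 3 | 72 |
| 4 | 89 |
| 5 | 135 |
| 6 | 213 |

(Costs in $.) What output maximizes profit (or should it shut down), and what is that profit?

x = 5; profit = $140

Compute π = P·x − TC at each output: x=0: -39; x=1: -3; x=2: 43; x=3: 93; x=4: 131; x=5: 140; x=6: 117.
Profit is maximized at x = 5. AVC there is 96/5 = $19.20 ≤ P, so producing beats shutting down (which would give -$39).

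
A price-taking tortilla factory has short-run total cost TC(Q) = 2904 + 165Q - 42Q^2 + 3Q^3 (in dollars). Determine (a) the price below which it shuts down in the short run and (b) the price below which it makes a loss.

AVC = 165 - 42Q + 3Q^2; minimized at Q = 7, giving min AVC = $18. That is the shutdown price.
ATC = 2904/Q + 165 - 42Q + 3Q^2. Setting dATC/dQ = −2904/Q^2 − 42 + 6Q = 0 gives Q = 11 (since 6·11^3 − 42·11^2 = 2904).
min ATC = 2904/11 + 165 − 42·11 + 3·11^2 = $330. That is the break-even price.
Between these two prices the firm operates at a loss; above $330 it earns a profit.

Shutdown price = $18; break-even price = $330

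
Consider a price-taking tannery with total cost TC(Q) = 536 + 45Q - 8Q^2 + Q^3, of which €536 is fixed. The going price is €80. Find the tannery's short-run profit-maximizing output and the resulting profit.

Profit = -€242 at Q = 7

AVC = 45 - 8Q + Q^2; min AVC = €29 at Q = 4. Since P = €80 ≥ min AVC, the firm produces.
MC = 45 - 16Q + 3Q^2. Setting P = MC and taking the root on the rising branch gives Q* = 7.
TR = 80·7 = 560. TC = 536 + 266 = 802. Profit = 560 − 802 = -€242.
That loss of €242 beats the €536 the firm would lose by shutting down; producing recovers €294 of fixed cost.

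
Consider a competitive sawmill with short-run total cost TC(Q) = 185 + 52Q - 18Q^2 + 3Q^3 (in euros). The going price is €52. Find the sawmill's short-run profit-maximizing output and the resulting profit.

Profit = -€89 at Q = 4

AVC = 52 - 18Q + 3Q^2 has its minimum €25 at Q = 3; price €52 clears that bar, so the firm operates.
With MC = 52 - 36Q + 9Q^2, P = MC on the upward-sloping part at Q* = 4.
TR = 52·4 = 208. TC = 185 + 112 = 297. Profit = 208 − 297 = -€89.
By producing, the firm covers all variable cost plus €96 of fixed cost; shutting down would lose the full €185.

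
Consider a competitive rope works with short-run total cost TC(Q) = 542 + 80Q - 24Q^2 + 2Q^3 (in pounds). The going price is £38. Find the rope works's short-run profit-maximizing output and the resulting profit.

AVC = 80 - 24Q + 2Q^2 has its minimum £8 at Q = 6; price £38 clears that bar, so the firm operates.
With MC = 80 - 48Q + 6Q^2, P = MC on the upward-sloping part at Q* = 7.
TR = 38·7 = 266. TC = 542 + 70 = 612. Profit = 266 − 612 = -£346.
Shutting down would mean losing the fixed cost of £542, so operating at a loss of £346 is better by £196.

Profit = -£346 at Q = 7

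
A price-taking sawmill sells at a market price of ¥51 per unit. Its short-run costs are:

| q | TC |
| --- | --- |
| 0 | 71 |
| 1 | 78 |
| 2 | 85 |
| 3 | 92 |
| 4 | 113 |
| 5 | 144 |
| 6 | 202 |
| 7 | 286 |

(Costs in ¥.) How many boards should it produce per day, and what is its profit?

q = 5; profit = ¥111

Compute π = P·q − TC at each output: q=0: -71; q=1: -27; q=2: 17; q=3: 61; q=4: 91; q=5: 111; q=6: 104; q=7: 71.
Profit is maximized at q = 5. AVC there is 73/5 = ¥14.60 ≤ P, so producing beats shutting down (which would give -¥71).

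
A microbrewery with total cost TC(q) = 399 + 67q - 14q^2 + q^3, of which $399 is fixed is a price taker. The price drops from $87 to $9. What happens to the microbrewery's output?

Output falls from 10 to 0 (the firm shuts down)

MC = 67 - 28q + 3q^2; the shutdown threshold is min AVC = $18 (at q = 7).
At P = $87 ≥ min AVC, set P = MC on the rising branch: q = 10.
At P = $9 < min AVC = $18, price no longer covers variable cost at any output, so the firm shuts down: q = 0.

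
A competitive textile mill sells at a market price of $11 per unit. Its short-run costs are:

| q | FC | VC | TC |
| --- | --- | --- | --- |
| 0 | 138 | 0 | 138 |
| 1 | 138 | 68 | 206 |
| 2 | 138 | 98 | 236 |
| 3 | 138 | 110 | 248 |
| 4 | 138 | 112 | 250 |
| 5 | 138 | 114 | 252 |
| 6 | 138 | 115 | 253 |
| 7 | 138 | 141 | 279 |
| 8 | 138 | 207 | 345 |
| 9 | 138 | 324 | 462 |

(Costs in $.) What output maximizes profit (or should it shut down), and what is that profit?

q = 0 (shut down); profit = -$138

Profit at each row (π = 11q − TC): q=0: -138; q=1: -195; q=2: -214; q=3: -215; q=4: -206; q=5: -197; q=6: -187; q=7: -202; q=8: -257; q=9: -363.
Profit is highest at q = 0. Equivalently, the lowest AVC in the table is 115/6 ≈ $19.17 at q = 6, and P = $11 falls below it — price never covers variable cost, so the firm shuts down and loses only its fixed cost.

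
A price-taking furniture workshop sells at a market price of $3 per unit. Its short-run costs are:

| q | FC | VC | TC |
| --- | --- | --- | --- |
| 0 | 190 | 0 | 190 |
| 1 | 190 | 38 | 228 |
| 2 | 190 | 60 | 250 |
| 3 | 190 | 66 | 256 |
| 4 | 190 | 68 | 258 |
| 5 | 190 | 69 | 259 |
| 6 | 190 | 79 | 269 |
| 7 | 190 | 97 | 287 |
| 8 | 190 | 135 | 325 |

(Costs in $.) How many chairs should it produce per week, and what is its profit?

q = 0 (shut down); profit = -$190

Tabulate TR − TC: q=0: -190; q=1: -225; q=2: -244; q=3: -247; q=4: -246; q=5: -244; q=6: -251; q=7: -266; q=8: -301.
Profit is highest at q = 0. Equivalently, the lowest AVC in the table is 79/6 ≈ $13.17 at q = 6, and P = $3 falls below it — price never covers variable cost, so the firm shuts down and loses only its fixed cost.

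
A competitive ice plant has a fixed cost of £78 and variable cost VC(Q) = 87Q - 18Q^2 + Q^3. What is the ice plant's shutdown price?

£6 per unit

The shutdown price is the minimum of AVC. VC = 87Q - 18Q^2 + Q^3, so AVC = 87 - 18Q + Q^2.
dAVC/dQ = -18 + 2Q = 0 gives Q = 9. min AVC = 87 - 18·9 + 9^2 = 6.
For P < £6 the firm produces nothing.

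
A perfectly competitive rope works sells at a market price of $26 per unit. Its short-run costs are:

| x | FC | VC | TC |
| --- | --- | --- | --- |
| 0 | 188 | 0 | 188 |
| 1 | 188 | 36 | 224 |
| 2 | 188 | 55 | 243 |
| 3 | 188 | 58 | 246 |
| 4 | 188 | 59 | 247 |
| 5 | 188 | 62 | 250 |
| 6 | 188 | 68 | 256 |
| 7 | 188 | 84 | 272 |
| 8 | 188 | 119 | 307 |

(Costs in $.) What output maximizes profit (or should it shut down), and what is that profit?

Compute π = P·x − TC at each output: x=0: -188; x=1: -198; x=2: -191; x=3: -168; x=4: -143; x=5: -120; x=6: -100; x=7: -90; x=8: -99.
Profit is maximized at x = 7. AVC there is 84/7 = $12 ≤ P, so producing beats shutting down (which would give -$188).

x = 7; profit = -$90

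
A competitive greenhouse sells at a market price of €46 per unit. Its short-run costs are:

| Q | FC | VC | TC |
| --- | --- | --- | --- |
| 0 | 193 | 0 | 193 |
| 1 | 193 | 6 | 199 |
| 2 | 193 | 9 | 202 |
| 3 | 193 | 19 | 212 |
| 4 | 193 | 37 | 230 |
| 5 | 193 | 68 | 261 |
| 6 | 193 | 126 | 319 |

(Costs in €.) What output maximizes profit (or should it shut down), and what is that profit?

Q = 5; profit = -€31

Compute π = P·Q − TC at each output: Q=0: -193; Q=1: -153; Q=2: -110; Q=3: -74; Q=4: -46; Q=5: -31; Q=6: -43.
Profit is maximized at Q = 5. AVC there is 68/5 = €13.60 ≤ P, so producing beats shutting down (which would give -€193).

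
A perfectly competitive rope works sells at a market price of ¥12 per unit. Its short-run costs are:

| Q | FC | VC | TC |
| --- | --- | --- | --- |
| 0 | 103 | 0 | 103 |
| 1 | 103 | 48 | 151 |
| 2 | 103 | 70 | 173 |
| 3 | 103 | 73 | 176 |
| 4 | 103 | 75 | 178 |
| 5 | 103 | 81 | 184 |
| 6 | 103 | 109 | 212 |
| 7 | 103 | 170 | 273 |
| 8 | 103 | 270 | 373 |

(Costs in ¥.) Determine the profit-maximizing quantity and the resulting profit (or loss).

Q = 0 (shut down); profit = -¥103

Compute π = P·Q − TC at each output: Q=0: -103; Q=1: -139; Q=2: -149; Q=3: -140; Q=4: -130; Q=5: -124; Q=6: -140; Q=7: -189; Q=8: -277.
Profit is highest at Q = 0. Equivalently, the lowest AVC in the table is 81/5 ≈ ¥16.20 at Q = 5, and P = ¥12 falls below it — price never covers variable cost, so the firm shuts down and loses only its fixed cost.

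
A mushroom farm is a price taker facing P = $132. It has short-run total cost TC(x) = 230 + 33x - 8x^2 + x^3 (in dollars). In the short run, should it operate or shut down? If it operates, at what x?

Strip out fixed cost: VC = 33x - 8x^2 + x^3. Then AVC = 33 - 8x + x^2 and MC = 33 - 16x + 3x^2.
AVC hits its minimum where MC = AVC, at x = 4, giving min AVC = 33 - 8·4 + 4^2 = $17.
P = $132 exceeds min AVC = $17, so the firm stays open.
P = MC gives -99 - 16x + 3x^2 = 0, with roots -11/3 and 9. Take the larger (rising MC): x* = 9.
Check: AVC at x = 9 is $42 ≤ P, so revenue covers variable cost.
Profit = P·x − TC = 132·9 − 608 = $580.

Produce at x = 9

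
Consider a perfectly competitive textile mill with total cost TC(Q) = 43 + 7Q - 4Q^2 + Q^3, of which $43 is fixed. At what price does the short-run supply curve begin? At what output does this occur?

The firm shuts down when price falls below the minimum of average variable cost. AVC = VC/Q = 7 - 4Q + Q^2.
At the minimum of AVC, MC = AVC. MC = 7 - 8Q + 3Q^2; setting MC = AVC gives 2Q^2 - 4Q = 0, so Q = 2. min AVC = 3.
The firm shuts down for any P below $3.

$3 per unit, at Q = 2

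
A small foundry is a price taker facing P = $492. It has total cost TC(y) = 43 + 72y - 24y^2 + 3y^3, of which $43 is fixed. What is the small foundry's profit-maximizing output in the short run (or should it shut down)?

From TC, MC = TC'(y) = 72 - 48y + 9y^2 and AVC = VC/y = 72 - 24y + 3y^2.
AVC is minimized where dAVC/dy = -24 + 6y = 0, at y = 4; min AVC = 72 - 24·4 + 3·4^2 = $24.
Since P = $492 ≥ min AVC = $24, price covers variable cost and the firm should produce.
Set P = MC: 492 = 72 - 48y + 9y^2 → -420 - 48y + 9y^2 = 0. The roots are y = -14/3 and y = 10; the profit-maximizing output is on the rising part of MC, so y* = 10.
Check: AVC at y = 10 is $132 ≤ P, so revenue covers variable cost.
Profit = P·y − TC = 492·10 − 1363 = $3557.

Produce at y = 10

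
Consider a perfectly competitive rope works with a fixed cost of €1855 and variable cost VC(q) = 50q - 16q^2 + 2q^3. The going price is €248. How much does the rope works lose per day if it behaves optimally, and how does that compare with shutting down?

Profit = -€235 at q = 9

AVC = 50 - 16q + 2q^2 has its minimum €18 at q = 4; price €248 clears that bar, so the firm operates.
MC = 50 - 32q + 6q^2. Setting P = MC and taking the root on the rising branch gives q* = 9.
TR = 248·9 = 2232. TC = 1855 + 612 = 2467. Profit = 2232 − 2467 = -€235.
By producing, the firm covers all variable cost plus €1620 of fixed cost; shutting down would lose the full €1855.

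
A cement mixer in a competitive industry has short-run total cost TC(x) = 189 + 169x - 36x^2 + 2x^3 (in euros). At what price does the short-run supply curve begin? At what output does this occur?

Short-run supply begins at min AVC. From VC = 169x - 36x^2 + 2x^3, AVC = 169 - 36x + 2x^2.
dAVC/dx = -36 + 4x = 0 gives x = 9. min AVC = 169 - 36·9 + 2·9^2 = 7.
For P < €7 the firm produces nothing.

€7 per unit, at x = 9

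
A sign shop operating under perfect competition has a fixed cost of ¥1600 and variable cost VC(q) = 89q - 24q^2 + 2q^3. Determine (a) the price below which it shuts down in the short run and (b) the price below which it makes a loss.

Shutdown price = min AVC. AVC = 89 - 24q + 2q^2, with vertex at q = 6 and minimum ¥17.
ATC = 1600/q + 89 - 24q + 2q^2. Setting dATC/dq = −1600/q^2 − 24 + 4q = 0 gives q = 10 (since 4·10^3 − 24·10^2 = 1600).
min ATC = 1600/10 + 89 − 24·10 + 2·10^2 = ¥209. That is the break-even price.
For ¥17 ≤ P < ¥209 the firm produces at a loss; below ¥17 it shuts down.

Shutdown price = ¥17; break-even price = ¥209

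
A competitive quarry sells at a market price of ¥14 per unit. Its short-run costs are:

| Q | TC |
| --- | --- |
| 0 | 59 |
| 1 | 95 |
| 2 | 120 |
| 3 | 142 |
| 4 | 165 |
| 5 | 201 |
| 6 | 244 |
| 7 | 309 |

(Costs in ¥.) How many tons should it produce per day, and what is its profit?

Compute π = P·Q − TC at each output: Q=0: -59; Q=1: -81; Q=2: -92; Q=3: -100; Q=4: -109; Q=5: -131; Q=6: -160; Q=7: -211.
Profit is highest at Q = 0. Equivalently, the lowest AVC in the table is 106/4 ≈ ¥26.50 at Q = 4, and P = ¥14 falls below it — price never covers variable cost, so the firm shuts down and loses only its fixed cost.

Q = 0 (shut down); profit = -¥59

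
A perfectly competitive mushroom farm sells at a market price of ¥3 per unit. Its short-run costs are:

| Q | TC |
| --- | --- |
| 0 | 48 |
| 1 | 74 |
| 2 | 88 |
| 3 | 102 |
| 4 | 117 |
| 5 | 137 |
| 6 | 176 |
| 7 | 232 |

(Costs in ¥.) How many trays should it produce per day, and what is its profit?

Q = 0 (shut down); profit = -¥48

Tabulate TR − TC: Q=0: -48; Q=1: -71; Q=2: -82; Q=3: -93; Q=4: -105; Q=5: -122; Q=6: -158; Q=7: -211.
Profit is highest at Q = 0. Equivalently, the lowest AVC in the table is 69/4 ≈ ¥17.25 at Q = 4, and P = ¥3 falls below it — price never covers variable cost, so the firm shuts down and loses only its fixed cost.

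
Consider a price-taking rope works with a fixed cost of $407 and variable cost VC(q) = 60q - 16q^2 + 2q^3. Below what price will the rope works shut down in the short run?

The firm shuts down when price falls below the minimum of average variable cost. AVC = VC/q = 60 - 16q + 2q^2.
At the minimum of AVC, MC = AVC. MC = 60 - 32q + 6q^2; setting MC = AVC gives 4q^2 - 16q = 0, so q = 4. min AVC = 28.
The firm shuts down for any P below $28.

$28 per unit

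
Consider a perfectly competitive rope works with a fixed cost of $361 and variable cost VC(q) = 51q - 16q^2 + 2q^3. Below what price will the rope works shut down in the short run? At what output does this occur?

The firm shuts down when price falls below the minimum of average variable cost. AVC = VC/q = 51 - 16q + 2q^2.
At the minimum of AVC, MC = AVC. MC = 51 - 32q + 6q^2; setting MC = AVC gives 4q^2 - 16q = 0, so q = 4. min AVC = 19.
The firm shuts down for any P below $19.

$19 per unit, at q = 4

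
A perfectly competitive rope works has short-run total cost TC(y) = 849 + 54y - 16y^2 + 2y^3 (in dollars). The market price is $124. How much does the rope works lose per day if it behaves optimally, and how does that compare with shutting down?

AVC = 54 - 16y + 2y^2; min AVC = $22 at y = 4. Since P = $124 ≥ min AVC, the firm produces.
MC = 54 - 32y + 6y^2. Setting P = MC and taking the root on the rising branch gives y* = 7.
TR = 124·7 = 868. TC = 849 + 280 = 1129. Profit = 868 − 1129 = -$261.
That loss of $261 beats the $849 the firm would lose by shutting down; producing recovers $588 of fixed cost.

Profit = -$261 at y = 7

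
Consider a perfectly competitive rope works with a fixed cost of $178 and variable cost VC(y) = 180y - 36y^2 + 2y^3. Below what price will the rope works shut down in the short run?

The firm shuts down when price falls below the minimum of average variable cost. AVC = VC/y = 180 - 36y + 2y^2.
At the minimum of AVC, MC = AVC. MC = 180 - 72y + 6y^2; setting MC = AVC gives 4y^2 - 36y = 0, so y = 9. min AVC = 18.
For P < $18 the firm produces nothing.

$18 per unit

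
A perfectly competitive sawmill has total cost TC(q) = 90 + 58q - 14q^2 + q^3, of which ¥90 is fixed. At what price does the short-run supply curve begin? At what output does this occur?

¥9 per unit, at q = 7

Short-run supply begins at min AVC. From VC = 58q - 14q^2 + q^3, AVC = 58 - 14q + q^2.
dAVC/dq = -14 + 2q = 0 gives q = 7. min AVC = 58 - 14·7 + 7^2 = 9.
The firm shuts down for any P below ¥9.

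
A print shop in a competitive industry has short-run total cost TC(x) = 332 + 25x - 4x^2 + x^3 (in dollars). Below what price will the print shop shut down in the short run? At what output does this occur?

$21 per unit, at x = 2

The shutdown price is the minimum of AVC. VC = 25x - 4x^2 + x^3, so AVC = 25 - 4x + x^2.
At the minimum of AVC, MC = AVC. MC = 25 - 8x + 3x^2; setting MC = AVC gives 2x^2 - 4x = 0, so x = 2. min AVC = 21.
The firm shuts down for any P below $21.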